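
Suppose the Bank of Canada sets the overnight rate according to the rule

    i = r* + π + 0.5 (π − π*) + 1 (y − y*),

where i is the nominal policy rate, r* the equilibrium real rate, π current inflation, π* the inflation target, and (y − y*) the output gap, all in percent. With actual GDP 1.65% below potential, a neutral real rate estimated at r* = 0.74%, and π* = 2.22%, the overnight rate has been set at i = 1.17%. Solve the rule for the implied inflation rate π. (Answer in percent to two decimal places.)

2.13%

Output 1.65% below potential → (y − y*) = -1.65.
Collecting π: i = r* + (1 + 0.5) π − 0.5 π* + 1 (y − y*)
1.5 π = 1.17 − 0.74 + 0.5 × 2.22 − 1 × (-1.65) = 3.19
π = 3.19 / 1.5 = 2.13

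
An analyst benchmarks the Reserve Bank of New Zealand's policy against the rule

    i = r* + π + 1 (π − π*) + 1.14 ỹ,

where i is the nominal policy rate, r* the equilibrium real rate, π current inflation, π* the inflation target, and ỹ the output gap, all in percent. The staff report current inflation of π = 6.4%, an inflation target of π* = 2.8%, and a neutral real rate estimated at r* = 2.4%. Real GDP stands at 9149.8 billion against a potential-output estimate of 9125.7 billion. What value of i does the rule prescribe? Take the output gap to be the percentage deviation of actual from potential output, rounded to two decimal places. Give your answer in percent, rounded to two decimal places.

Output gap = 100 × (9149.8 − 9125.7) / 9125.7 = 0.26%.
i = 2.40 + 6.40 + 1 × (6.40 − 2.80) + 1.14 × 0.26
   = 2.40 + 6.4 + 3.6 + 0.2964 = 12.70

12.70%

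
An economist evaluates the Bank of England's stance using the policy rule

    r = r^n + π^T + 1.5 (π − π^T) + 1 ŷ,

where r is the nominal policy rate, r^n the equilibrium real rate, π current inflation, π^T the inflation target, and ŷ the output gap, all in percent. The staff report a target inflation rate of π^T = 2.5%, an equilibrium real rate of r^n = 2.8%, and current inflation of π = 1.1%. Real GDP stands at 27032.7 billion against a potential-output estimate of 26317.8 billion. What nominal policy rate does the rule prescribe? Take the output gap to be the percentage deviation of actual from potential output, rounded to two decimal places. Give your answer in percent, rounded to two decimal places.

5.92%

Output gap = 100 × (27032.7 − 26317.8) / 26317.8 = 2.72%.
r = 2.80 + 2.50 + 1.5 × (1.10 − 2.50) + 1 × 2.72
   = 2.80 + 2.5 − 2.1 + 2.72 = 5.92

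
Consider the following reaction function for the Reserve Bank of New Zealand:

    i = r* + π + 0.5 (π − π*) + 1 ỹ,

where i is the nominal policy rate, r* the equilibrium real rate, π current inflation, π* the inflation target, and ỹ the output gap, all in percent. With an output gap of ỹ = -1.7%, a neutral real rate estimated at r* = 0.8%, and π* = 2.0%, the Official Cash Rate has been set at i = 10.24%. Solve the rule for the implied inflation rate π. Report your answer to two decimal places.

Collecting π: i = r* + (1 + 0.5) π − 0.5 π* + 1 ỹ
1.5 π = 10.24 − 0.8 + 0.5 × 2.0 − 1 × (-1.7) = 12.14
π = 12.14 / 1.5 = 8.09

8.09%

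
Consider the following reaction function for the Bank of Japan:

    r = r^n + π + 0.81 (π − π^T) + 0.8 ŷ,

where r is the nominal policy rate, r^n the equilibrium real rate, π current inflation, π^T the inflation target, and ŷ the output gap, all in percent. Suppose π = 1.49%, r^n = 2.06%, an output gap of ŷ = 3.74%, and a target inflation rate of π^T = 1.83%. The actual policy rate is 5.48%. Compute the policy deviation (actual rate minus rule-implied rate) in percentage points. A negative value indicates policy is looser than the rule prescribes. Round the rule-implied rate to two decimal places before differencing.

r = 2.06 + 1.49 + 0.81 × (1.49 − 1.83) + 0.8 × 3.74
   = 2.06 + 1.49 − 0.2754 + 2.992 = 6.27
Deviation = 5.48 − 6.27 = -0.79 pp.

-0.79 pp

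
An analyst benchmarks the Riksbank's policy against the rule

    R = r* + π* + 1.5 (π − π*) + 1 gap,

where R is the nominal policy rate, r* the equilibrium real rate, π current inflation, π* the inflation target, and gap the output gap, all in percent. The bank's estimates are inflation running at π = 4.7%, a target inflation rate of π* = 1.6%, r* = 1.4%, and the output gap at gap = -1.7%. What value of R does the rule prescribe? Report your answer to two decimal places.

5.95%

R = 1.4 + 1.6 + 1.5 × (4.7 − 1.6) + 1 × (-1.7)
   = 1.4 + 1.6 + 4.65 − 1.7 = 5.95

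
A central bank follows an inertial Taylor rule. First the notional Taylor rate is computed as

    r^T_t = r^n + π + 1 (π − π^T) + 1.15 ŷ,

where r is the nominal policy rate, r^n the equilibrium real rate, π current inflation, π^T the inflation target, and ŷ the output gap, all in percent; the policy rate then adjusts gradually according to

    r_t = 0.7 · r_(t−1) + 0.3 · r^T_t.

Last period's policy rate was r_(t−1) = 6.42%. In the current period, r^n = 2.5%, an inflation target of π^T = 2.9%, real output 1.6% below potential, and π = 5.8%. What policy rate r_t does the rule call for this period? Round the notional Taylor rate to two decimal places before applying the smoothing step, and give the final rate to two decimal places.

Output 1.6% below potential → ŷ = -1.6.
r^T_t = 2.5 + 5.8 + 1 × (5.8 − 2.9) + 1.15 × (-1.6)
   = 2.5 + 5.8 + 2.9 − 1.84 = 9.36
r_t = 0.7 × 6.42 + 0.3 × 9.36 = 4.494 + 2.808 = 7.30

7.30%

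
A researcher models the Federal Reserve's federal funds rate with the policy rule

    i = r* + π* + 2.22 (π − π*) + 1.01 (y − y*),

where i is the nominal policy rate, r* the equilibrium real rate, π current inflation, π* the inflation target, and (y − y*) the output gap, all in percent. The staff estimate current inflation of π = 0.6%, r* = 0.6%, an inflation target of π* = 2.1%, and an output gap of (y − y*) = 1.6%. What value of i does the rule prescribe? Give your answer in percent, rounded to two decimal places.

i = 0.6 + 2.1 + 2.22 × (0.6 − 2.1) + 1.01 × 1.6
   = 0.6 + 2.1 − 3.33 + 1.616 = 0.99

0.99%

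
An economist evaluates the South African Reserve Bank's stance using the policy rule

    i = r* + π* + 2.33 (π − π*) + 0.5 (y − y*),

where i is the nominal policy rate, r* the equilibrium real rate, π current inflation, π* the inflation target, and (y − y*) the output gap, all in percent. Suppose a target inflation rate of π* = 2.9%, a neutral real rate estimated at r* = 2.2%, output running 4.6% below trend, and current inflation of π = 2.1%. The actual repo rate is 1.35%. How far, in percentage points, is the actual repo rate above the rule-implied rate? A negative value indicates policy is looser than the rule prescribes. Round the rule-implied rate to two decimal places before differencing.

0.41 pp

Output 4.6% below potential → (y − y*) = -4.6.
i = 2.2 + 2.9 + 2.33 × (2.1 − 2.9) + 0.5 × (-4.6)
   = 2.2 + 2.9 − 1.864 − 2.3 = 0.94
Deviation = 1.35 − 0.94 = 0.41 pp.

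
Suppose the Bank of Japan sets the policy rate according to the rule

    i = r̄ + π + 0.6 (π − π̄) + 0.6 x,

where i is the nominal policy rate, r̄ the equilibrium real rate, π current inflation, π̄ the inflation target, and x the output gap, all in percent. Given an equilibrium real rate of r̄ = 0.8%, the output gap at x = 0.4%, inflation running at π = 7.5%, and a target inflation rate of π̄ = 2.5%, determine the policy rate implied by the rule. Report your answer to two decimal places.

11.54%

i = 0.8 + 7.5 + 0.6 × (7.5 − 2.5) + 0.6 × 0.4
   = 0.8 + 7.5 + 3 + 0.24 = 11.54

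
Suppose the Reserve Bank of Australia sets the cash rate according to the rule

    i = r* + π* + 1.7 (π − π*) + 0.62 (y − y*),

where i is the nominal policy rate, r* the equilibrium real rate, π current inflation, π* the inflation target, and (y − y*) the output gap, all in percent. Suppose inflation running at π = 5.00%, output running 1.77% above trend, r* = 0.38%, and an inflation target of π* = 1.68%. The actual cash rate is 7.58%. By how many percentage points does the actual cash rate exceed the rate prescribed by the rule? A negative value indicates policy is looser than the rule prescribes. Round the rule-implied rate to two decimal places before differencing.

Output 1.77% above potential → (y − y*) = 1.77.
i = 0.38 + 1.68 + 1.7 × (5.00 − 1.68) + 0.62 × 1.77
   = 0.38 + 1.68 + 5.644 + 1.0974 = 8.80
Deviation = 7.58 − 8.80 = -1.22 pp.

-1.22 pp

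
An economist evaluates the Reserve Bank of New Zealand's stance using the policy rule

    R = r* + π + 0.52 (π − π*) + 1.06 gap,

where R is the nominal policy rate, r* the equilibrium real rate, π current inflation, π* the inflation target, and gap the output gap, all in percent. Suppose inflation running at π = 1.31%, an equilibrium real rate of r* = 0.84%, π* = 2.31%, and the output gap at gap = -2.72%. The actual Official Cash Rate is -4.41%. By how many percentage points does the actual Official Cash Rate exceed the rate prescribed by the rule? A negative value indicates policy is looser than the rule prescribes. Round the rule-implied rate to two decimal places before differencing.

-3.16 pp

R = 0.84 + 1.31 + 0.52 × (1.31 − 2.31) + 1.06 × (-2.72)
   = 0.84 + 1.31 − 0.52 − 2.8832 = -1.25
Deviation = -4.41 − (-1.25) = -3.16 pp.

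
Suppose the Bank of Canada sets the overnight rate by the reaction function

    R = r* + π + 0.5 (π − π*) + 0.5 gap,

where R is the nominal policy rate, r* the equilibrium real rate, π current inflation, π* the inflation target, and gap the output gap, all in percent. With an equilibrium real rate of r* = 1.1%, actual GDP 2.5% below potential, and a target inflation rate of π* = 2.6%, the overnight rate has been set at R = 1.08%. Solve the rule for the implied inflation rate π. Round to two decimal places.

Output 2.5% below potential → gap = -2.5.
Collecting π: R = r* + (1 + 0.5) π − 0.5 π* + 0.5 gap
1.5 π = 1.08 − 1.1 + 0.5 × 2.6 − 0.5 × (-2.5) = 2.53
π = 2.53 / 1.5 = 1.69

1.69%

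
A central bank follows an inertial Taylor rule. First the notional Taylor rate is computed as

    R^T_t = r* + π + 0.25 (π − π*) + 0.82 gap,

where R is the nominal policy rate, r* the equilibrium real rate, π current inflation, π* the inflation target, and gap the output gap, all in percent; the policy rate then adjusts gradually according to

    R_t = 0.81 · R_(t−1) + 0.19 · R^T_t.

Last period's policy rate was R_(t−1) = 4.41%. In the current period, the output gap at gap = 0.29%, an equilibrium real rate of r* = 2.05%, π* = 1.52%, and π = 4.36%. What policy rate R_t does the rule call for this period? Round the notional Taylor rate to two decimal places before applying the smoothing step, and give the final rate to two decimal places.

R^T_t = 2.05 + 4.36 + 0.25 × (4.36 − 1.52) + 0.82 × 0.29
   = 2.05 + 4.36 + 0.71 + 0.2378 = 7.36
R_t = 0.81 × 4.41 + 0.19 × 7.36 = 3.5721 + 1.3984 = 4.97

4.97%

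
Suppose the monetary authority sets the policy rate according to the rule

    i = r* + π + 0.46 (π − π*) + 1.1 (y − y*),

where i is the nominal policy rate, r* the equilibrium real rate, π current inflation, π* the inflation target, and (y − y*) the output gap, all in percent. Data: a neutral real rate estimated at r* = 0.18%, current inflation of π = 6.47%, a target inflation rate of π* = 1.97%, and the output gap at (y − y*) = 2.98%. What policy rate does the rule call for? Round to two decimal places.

12.00%

i = 0.18 + 6.47 + 0.46 × (6.47 − 1.97) + 1.1 × 2.98
   = 0.18 + 6.47 + 2.07 + 3.278 = 12.00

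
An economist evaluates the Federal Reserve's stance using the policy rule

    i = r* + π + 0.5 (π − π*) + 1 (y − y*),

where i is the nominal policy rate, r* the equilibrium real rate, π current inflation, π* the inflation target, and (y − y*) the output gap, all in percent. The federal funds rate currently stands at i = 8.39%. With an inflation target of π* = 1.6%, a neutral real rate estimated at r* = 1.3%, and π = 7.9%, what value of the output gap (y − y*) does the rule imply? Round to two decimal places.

1 (y − y*) = 8.39 − 1.3 − 7.9 − 0.5 × (7.9 − 1.6) = -3.96
(y − y*) = -3.96 / 1 = -3.96

-3.96%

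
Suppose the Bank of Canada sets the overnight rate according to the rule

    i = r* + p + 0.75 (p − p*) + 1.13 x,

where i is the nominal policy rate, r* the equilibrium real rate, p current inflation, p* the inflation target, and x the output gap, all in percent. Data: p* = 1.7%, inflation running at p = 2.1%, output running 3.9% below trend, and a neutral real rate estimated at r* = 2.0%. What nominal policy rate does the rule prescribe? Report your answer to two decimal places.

Output 3.9% below potential → x = -3.9.
i = 2.0 + 2.1 + 0.75 × (2.1 − 1.7) + 1.13 × (-3.9)
   = 2.0 + 2.1 + 0.3 − 4.407 = -0.01

-0.01%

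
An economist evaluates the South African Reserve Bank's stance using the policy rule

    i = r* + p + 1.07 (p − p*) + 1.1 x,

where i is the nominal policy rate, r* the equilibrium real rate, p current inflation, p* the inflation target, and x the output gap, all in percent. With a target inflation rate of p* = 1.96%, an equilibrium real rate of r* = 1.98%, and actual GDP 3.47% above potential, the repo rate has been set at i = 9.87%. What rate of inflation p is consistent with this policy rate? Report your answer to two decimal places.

Output 3.47% above potential → x = 3.47.
Collecting p: i = r* + (1 + 1.07) p − 1.07 p* + 1.1 x
2.07 p = 9.87 − 1.98 + 1.07 × 1.96 − 1.1 × 3.47 = 6.1702
p = 6.1702 / 2.07 = 2.98

2.98%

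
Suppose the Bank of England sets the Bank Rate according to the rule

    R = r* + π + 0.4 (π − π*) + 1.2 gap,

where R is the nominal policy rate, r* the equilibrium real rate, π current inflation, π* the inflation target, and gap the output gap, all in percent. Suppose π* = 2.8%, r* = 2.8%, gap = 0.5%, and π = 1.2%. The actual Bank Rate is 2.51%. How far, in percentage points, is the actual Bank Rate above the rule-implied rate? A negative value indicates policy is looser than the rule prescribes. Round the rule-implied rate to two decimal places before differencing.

R = 2.8 + 1.2 + 0.4 × (1.2 − 2.8) + 1.2 × 0.5
   = 2.8 + 1.2 − 0.64 + 0.6 = 3.96
Deviation = 2.51 − 3.96 = -1.45 pp.

-1.45 pp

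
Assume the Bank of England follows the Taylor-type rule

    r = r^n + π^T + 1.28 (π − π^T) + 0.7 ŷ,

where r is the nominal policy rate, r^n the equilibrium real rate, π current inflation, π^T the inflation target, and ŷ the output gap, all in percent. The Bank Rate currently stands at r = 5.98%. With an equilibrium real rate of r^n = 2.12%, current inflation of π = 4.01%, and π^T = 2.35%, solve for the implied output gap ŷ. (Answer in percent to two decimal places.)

0.7 ŷ = 5.98 − 2.12 − 2.35 − 1.28 × (4.01 − 2.35) = -0.6148
ŷ = -0.6148 / 0.7 = -0.88

-0.88%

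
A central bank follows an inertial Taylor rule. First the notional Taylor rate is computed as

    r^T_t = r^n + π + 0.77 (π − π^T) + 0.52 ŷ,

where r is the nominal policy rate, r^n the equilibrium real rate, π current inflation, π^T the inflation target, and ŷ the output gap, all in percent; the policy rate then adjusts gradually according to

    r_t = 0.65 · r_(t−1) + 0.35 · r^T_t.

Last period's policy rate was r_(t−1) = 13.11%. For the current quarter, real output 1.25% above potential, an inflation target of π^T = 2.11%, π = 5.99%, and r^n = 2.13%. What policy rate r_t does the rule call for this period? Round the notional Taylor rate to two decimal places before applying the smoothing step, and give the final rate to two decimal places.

Output 1.25% above potential → ŷ = 1.25.
r^T_t = 2.13 + 5.99 + 0.77 × (5.99 − 2.11) + 0.52 × 1.25
   = 2.13 + 5.99 + 2.9876 + 0.65 = 11.76
r_t = 0.65 × 13.11 + 0.35 × 11.76 = 8.5215 + 4.116 = 12.64

12.64%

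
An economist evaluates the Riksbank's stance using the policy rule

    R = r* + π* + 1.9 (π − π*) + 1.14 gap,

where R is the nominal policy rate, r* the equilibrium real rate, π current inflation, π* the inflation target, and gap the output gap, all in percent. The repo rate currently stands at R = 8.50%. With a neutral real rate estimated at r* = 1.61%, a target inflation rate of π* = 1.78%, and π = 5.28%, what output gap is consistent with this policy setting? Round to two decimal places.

-1.35%

1.14 gap = 8.50 − 1.61 − 1.78 − 1.9 × (5.28 − 1.78) = -1.54
gap = -1.54 / 1.14 = -1.35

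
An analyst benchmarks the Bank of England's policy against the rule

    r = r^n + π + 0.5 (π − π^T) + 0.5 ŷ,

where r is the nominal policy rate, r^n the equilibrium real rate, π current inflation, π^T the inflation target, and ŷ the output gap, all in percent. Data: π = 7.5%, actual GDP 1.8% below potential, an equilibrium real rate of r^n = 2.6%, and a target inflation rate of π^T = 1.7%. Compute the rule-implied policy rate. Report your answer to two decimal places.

Output 1.8% below potential → ŷ = -1.8.
r = 2.6 + 7.5 + 0.5 × (7.5 − 1.7) + 0.5 × (-1.8)
   = 2.6 + 7.5 + 2.9 − 0.9 = 12.10

12.10%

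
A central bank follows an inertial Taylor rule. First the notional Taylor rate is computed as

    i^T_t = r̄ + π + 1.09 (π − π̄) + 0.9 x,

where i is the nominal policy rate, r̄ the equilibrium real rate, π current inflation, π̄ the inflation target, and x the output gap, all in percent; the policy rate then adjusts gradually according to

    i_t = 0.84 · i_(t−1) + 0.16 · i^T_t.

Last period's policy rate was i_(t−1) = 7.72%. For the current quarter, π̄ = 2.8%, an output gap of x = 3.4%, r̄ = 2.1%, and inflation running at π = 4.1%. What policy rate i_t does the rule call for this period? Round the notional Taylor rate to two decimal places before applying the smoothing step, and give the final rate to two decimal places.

i^T_t = 2.1 + 4.1 + 1.09 × (4.1 − 2.8) + 0.9 × 3.4
   = 2.1 + 4.1 + 1.417 + 3.06 = 10.68
i_t = 0.84 × 7.72 + 0.16 × 10.68 = 6.4848 + 1.7088 = 8.19

8.19%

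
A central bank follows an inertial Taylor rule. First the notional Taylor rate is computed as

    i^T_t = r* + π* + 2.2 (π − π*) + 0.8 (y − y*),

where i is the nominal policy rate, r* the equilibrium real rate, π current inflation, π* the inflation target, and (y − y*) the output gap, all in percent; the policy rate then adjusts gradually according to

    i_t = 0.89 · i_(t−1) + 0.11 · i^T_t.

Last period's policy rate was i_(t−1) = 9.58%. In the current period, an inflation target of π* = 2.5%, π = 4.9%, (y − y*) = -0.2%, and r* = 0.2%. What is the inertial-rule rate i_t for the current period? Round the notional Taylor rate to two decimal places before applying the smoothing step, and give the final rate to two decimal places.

i^T_t = 0.2 + 2.5 + 2.2 × (4.9 − 2.5) + 0.8 × (-0.2)
   = 0.2 + 2.5 + 5.28 − 0.16 = 7.82
i_t = 0.89 × 9.58 + 0.11 × 7.82 = 8.5262 + 0.8602 = 9.39

9.39%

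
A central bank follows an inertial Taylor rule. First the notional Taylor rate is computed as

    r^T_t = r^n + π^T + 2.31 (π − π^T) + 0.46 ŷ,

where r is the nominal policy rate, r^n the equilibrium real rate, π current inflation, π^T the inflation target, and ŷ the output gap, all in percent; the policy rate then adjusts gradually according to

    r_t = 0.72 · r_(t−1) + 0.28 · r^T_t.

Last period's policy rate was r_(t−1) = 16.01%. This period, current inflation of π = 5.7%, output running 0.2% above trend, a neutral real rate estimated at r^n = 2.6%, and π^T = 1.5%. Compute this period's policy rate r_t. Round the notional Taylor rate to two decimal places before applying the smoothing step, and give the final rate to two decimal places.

15.42%

Output 0.2% above potential → ŷ = 0.2.
r^T_t = 2.6 + 1.5 + 2.31 × (5.7 − 1.5) + 0.46 × 0.2
   = 2.6 + 1.5 + 9.702 + 0.092 = 13.89
r_t = 0.72 × 16.01 + 0.28 × 13.89 = 11.5272 + 3.8892 = 15.42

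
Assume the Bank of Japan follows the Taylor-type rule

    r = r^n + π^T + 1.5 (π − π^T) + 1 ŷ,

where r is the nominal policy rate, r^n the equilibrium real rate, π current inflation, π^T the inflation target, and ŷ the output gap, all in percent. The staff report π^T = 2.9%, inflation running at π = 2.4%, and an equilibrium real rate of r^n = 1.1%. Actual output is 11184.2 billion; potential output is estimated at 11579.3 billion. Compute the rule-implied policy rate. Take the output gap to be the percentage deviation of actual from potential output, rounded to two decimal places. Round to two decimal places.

Output gap = 100 × (11184.2 − 11579.3) / 11579.3 = -3.41%.
r = 1.10 + 2.90 + 1.5 × (2.40 − 2.90) + 1 × (-3.41)
   = 1.10 + 2.9 − 0.75 − 3.41 = -0.16

-0.16%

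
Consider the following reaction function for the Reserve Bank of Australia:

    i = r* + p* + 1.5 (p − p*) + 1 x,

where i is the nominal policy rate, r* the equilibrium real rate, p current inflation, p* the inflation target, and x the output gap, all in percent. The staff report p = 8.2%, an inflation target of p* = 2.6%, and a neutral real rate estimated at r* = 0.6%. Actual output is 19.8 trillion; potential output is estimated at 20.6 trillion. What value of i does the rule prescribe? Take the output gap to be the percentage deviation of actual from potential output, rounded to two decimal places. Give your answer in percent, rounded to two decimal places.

Output gap = 100 × (19.8 − 20.6) / 20.6 = -3.88%.
i = 0.60 + 2.60 + 1.5 × (8.20 − 2.60) + 1 × (-3.88)
   = 0.60 + 2.6 + 8.4 − 3.88 = 7.72

7.72%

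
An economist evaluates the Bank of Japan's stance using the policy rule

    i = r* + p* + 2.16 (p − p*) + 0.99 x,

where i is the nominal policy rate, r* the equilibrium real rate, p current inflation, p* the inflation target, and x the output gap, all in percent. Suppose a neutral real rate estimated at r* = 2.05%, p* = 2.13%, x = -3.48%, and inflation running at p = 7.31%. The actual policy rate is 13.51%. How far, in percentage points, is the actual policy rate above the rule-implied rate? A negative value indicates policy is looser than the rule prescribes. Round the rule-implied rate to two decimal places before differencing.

i = 2.05 + 2.13 + 2.16 × (7.31 − 2.13) + 0.99 × (-3.48)
   = 2.05 + 2.13 + 11.1888 − 3.4452 = 11.92
Deviation = 13.51 − 11.92 = 1.59 pp.

1.59 pp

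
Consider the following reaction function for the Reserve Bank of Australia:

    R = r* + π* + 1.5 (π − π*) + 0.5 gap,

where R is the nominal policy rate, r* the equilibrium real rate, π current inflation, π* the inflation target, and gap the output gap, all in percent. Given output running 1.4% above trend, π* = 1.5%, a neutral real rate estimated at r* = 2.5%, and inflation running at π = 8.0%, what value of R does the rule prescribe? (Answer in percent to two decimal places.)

14.45%

Output 1.4% above potential → gap = 1.4.
R = 2.5 + 1.5 + 1.5 × (8.0 − 1.5) + 0.5 × 1.4
   = 2.5 + 1.5 + 9.75 + 0.7 = 14.45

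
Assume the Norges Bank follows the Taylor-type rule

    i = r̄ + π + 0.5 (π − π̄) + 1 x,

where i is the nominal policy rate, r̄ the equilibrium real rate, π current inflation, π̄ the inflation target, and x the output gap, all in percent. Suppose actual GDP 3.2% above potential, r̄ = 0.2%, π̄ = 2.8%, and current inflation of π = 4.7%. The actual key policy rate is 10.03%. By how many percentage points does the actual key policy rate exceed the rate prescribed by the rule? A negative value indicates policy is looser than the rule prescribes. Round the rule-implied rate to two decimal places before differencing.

0.98 pp

Output 3.2% above potential → x = 3.2.
i = 0.2 + 4.7 + 0.5 × (4.7 − 2.8) + 1 × 3.2
   = 0.2 + 4.7 + 0.95 + 3.2 = 9.05
Deviation = 10.03 − 9.05 = 0.98 pp.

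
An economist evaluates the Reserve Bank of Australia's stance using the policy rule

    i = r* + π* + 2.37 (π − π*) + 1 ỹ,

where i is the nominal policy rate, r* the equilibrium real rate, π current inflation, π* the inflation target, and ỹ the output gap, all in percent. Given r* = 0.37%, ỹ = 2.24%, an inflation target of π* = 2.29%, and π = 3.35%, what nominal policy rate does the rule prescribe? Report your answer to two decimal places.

i = 0.37 + 2.29 + 2.37 × (3.35 − 2.29) + 1 × 2.24
   = 0.37 + 2.29 + 2.5122 + 2.24 = 7.41

7.41%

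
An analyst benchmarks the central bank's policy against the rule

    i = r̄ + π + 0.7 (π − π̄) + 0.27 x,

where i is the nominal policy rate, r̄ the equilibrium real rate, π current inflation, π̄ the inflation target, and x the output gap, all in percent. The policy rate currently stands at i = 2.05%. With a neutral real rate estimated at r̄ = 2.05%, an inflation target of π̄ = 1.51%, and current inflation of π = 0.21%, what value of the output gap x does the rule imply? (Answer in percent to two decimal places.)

0.27 x = 2.05 − 2.05 − 0.21 − 0.7 × (0.21 − 1.51) = 0.7
x = 0.7 / 0.27 = 2.59

2.59%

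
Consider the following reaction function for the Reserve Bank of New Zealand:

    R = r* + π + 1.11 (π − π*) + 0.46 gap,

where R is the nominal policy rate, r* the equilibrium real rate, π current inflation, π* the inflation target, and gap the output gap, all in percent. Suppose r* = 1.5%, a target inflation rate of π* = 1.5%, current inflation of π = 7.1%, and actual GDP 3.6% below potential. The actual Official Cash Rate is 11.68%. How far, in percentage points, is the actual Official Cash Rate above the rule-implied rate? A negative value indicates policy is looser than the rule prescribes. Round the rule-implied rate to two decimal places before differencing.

Output 3.6% below potential → gap = -3.6.
R = 1.5 + 7.1 + 1.11 × (7.1 − 1.5) + 0.46 × (-3.6)
   = 1.5 + 7.1 + 6.216 − 1.656 = 13.16
Deviation = 11.68 − 13.16 = -1.48 pp.

-1.48 pp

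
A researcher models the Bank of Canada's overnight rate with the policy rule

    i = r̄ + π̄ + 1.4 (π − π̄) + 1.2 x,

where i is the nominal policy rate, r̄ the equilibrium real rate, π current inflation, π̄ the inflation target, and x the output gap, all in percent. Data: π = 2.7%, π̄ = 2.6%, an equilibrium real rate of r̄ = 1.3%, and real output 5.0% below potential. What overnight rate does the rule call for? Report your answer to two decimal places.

-1.96%

Output 5.0% below potential → x = -5.0.
i = 1.3 + 2.6 + 1.4 × (2.7 − 2.6) + 1.2 × (-5.0)
   = 1.3 + 2.6 + 0.14 − 6 = -1.96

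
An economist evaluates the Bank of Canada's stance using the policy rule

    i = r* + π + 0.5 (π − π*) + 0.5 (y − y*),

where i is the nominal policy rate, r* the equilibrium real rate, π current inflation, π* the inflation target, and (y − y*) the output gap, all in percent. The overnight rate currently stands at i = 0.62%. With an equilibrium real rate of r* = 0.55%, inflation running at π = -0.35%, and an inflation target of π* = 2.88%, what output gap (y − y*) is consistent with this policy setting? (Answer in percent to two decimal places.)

0.5 (y − y*) = 0.62 − 0.55 − (-0.35) − 0.5 × ((-0.35) − 2.88) = 2.035
(y − y*) = 2.035 / 0.5 = 4.07

4.07%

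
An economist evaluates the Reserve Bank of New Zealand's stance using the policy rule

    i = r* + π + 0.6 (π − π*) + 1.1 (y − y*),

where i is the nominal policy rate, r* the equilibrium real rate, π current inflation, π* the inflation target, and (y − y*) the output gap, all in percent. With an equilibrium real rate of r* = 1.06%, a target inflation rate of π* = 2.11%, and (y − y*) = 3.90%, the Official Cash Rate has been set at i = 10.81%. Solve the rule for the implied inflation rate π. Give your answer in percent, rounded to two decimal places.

Collecting π: i = r* + (1 + 0.6) π − 0.6 π* + 1.1 (y − y*)
1.6 π = 10.81 − 1.06 + 0.6 × 2.11 − 1.1 × 3.90 = 6.726
π = 6.726 / 1.6 = 4.20

4.20%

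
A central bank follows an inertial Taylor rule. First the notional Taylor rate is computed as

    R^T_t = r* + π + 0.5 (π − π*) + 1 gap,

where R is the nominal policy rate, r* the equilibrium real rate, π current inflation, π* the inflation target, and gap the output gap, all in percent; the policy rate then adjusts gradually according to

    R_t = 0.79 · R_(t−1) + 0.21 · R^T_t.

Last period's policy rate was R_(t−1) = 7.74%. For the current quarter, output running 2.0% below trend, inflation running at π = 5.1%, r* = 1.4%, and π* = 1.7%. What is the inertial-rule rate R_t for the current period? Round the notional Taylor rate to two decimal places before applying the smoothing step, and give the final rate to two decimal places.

Output 2.0% below potential → gap = -2.0.
R^T_t = 1.4 + 5.1 + 0.5 × (5.1 − 1.7) + 1 × (-2.0)
   = 1.4 + 5.1 + 1.7 − 2 = 6.20
R_t = 0.79 × 7.74 + 0.21 × 6.20 = 6.1146 + 1.302 = 7.42

7.42%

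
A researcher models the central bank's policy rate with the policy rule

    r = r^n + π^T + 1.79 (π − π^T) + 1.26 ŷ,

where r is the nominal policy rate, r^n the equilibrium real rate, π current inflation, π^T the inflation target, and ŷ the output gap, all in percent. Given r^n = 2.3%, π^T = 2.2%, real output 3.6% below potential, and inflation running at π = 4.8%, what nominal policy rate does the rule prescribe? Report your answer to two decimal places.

Output 3.6% below potential → ŷ = -3.6.
r = 2.3 + 2.2 + 1.79 × (4.8 − 2.2) + 1.26 × (-3.6)
   = 2.3 + 2.2 + 4.654 − 4.536 = 4.62

4.62%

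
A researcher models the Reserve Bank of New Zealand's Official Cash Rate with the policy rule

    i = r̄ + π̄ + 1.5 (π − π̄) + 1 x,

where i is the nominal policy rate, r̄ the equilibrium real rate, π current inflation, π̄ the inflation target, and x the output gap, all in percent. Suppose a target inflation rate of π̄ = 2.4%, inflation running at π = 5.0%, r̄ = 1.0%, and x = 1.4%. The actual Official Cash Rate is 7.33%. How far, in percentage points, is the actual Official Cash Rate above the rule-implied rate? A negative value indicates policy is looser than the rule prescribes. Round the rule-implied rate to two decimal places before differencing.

-1.37 pp

i = 1.0 + 2.4 + 1.5 × (5.0 − 2.4) + 1 × 1.4
   = 1.0 + 2.4 + 3.9 + 1.4 = 8.70
Deviation = 7.33 − 8.70 = -1.37 pp.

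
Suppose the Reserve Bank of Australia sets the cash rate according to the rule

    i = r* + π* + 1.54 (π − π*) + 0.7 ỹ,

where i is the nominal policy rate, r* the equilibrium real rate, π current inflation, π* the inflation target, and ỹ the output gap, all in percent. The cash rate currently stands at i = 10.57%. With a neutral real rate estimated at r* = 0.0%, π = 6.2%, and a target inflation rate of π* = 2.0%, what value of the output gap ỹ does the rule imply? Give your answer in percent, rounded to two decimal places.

0.7 ỹ = 10.57 − 0.0 − 2.0 − 1.54 × (6.2 − 2.0) = 2.102
ỹ = 2.102 / 0.7 = 3.00

3.00%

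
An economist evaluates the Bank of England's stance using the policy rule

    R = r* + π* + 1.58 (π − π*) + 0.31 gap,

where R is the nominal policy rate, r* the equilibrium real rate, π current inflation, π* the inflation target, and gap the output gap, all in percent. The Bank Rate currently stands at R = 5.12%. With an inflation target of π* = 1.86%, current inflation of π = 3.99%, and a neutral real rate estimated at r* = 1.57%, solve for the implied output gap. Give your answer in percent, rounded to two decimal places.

-5.40%

0.31 gap = 5.12 − 1.57 − 1.86 − 1.58 × (3.99 − 1.86) = -1.6754
gap = -1.6754 / 0.31 = -5.40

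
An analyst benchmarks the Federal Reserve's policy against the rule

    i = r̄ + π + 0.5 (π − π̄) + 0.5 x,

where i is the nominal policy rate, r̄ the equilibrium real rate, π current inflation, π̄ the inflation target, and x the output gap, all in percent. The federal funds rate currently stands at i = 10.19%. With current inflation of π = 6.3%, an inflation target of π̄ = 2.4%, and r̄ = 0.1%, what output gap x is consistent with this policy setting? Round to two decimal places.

3.68%

0.5 x = 10.19 − 0.1 − 6.3 − 0.5 × (6.3 − 2.4) = 1.84
x = 1.84 / 0.5 = 3.68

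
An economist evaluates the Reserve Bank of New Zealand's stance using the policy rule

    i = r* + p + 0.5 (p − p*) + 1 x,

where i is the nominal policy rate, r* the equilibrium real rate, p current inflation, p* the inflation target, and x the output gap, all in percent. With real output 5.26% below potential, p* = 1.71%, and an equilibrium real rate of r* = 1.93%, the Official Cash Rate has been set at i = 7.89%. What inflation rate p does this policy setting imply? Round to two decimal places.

8.05%

Output 5.26% below potential → x = -5.26.
Collecting p: i = r* + (1 + 0.5) p − 0.5 p* + 1 x
1.5 p = 7.89 − 1.93 + 0.5 × 1.71 − 1 × (-5.26) = 12.075
p = 12.075 / 1.5 = 8.05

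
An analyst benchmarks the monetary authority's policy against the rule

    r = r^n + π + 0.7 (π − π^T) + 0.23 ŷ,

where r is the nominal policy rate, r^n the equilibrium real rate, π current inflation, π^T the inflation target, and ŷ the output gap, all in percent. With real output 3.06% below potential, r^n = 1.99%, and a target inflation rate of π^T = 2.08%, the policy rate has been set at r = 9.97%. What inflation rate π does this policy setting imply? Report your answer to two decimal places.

5.96%

Output 3.06% below potential → ŷ = -3.06.
Collecting π: r = r^n + (1 + 0.7) π − 0.7 π^T + 0.23 ŷ
1.7 π = 9.97 − 1.99 + 0.7 × 2.08 − 0.23 × (-3.06) = 10.1398
π = 10.1398 / 1.7 = 5.96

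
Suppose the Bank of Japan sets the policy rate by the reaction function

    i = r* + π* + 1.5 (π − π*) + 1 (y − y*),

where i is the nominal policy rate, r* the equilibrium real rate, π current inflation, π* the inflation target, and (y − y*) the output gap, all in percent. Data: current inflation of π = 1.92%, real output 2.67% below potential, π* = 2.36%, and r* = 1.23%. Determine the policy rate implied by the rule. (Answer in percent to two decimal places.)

Output 2.67% below potential → (y − y*) = -2.67.
i = 1.23 + 2.36 + 1.5 × (1.92 − 2.36) + 1 × (-2.67)
   = 1.23 + 2.36 − 0.66 − 2.67 = 0.26

0.26%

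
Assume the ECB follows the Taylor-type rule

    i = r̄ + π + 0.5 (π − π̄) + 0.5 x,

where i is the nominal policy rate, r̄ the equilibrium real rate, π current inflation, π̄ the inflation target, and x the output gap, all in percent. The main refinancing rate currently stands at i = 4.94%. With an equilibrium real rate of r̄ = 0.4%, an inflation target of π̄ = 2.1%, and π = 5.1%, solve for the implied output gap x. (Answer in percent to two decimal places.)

-4.12%

0.5 x = 4.94 − 0.4 − 5.1 − 0.5 × (5.1 − 2.1) = -2.06
x = -2.06 / 0.5 = -4.12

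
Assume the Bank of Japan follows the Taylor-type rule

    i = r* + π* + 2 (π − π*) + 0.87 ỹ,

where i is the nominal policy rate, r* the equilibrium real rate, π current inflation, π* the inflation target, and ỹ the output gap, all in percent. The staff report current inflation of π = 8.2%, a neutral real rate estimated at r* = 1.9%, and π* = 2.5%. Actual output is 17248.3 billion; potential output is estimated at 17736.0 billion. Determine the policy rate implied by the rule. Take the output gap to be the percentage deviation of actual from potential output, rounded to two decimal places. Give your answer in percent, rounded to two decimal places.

Output gap = 100 × (17248.3 − 17736.0) / 17736.0 = -2.75%.
i = 1.90 + 2.50 + 2 × (8.20 − 2.50) + 0.87 × (-2.75)
   = 1.90 + 2.5 + 11.4 − 2.3925 = 13.41

13.41%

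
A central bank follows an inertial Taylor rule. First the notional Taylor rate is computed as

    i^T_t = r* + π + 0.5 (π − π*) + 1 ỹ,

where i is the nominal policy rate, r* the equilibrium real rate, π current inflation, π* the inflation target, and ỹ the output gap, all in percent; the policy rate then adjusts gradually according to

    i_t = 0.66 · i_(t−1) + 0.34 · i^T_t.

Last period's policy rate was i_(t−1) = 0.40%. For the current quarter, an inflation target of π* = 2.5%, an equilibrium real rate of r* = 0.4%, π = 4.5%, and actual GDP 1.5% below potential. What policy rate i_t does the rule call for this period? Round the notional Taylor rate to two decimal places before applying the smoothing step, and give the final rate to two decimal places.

1.76%

Output 1.5% below potential → ỹ = -1.5.
i^T_t = 0.4 + 4.5 + 0.5 × (4.5 − 2.5) + 1 × (-1.5)
   = 0.4 + 4.5 + 1 − 1.5 = 4.40
i_t = 0.66 × 0.40 + 0.34 × 4.40 = 0.264 + 1.496 = 1.76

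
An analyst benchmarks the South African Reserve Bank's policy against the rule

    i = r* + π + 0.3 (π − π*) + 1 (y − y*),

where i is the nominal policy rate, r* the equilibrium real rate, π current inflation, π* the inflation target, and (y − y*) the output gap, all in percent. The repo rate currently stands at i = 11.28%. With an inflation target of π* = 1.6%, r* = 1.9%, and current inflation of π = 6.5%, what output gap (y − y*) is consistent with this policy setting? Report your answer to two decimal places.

1 (y − y*) = 11.28 − 1.9 − 6.5 − 0.3 × (6.5 − 1.6) = 1.41
(y − y*) = 1.41 / 1 = 1.41

1.41%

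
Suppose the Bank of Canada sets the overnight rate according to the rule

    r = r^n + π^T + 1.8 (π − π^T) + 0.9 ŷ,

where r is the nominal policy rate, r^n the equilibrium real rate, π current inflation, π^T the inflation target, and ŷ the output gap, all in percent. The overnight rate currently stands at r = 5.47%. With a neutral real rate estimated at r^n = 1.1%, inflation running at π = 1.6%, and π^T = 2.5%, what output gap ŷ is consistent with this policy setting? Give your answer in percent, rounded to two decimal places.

0.9 ŷ = 5.47 − 1.1 − 2.5 − 1.8 × (1.6 − 2.5) = 3.49
ŷ = 3.49 / 0.9 = 3.88

3.88%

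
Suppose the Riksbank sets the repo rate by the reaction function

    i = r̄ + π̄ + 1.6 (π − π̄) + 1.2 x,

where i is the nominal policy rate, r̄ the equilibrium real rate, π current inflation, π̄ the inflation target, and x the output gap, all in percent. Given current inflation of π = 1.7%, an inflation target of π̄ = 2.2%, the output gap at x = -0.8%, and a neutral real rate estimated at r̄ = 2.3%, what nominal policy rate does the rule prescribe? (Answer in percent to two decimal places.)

i = 2.3 + 2.2 + 1.6 × (1.7 − 2.2) + 1.2 × (-0.8)
   = 2.3 + 2.2 − 0.8 − 0.96 = 2.74

2.74%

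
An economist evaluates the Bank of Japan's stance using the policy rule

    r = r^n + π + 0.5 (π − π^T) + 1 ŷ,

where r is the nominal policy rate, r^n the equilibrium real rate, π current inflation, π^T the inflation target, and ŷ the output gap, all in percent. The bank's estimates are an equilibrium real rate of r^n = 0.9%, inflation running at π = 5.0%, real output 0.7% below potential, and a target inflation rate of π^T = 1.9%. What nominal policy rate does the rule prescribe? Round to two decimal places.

6.75%

Output 0.7% below potential → ŷ = -0.7.
r = 0.9 + 5.0 + 0.5 × (5.0 − 1.9) + 1 × (-0.7)
   = 0.9 + 5 + 1.55 − 0.7 = 6.75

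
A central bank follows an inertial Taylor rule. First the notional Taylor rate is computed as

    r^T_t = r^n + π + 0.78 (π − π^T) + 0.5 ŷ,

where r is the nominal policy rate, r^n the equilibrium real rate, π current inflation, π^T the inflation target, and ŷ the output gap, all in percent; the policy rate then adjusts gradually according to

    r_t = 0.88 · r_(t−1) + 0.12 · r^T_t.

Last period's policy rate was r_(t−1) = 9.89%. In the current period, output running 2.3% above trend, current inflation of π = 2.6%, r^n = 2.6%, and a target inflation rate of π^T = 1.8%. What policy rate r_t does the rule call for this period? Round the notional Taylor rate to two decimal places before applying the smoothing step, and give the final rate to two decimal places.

Output 2.3% above potential → ŷ = 2.3.
r^T_t = 2.6 + 2.6 + 0.78 × (2.6 − 1.8) + 0.5 × 2.3
   = 2.6 + 2.6 + 0.624 + 1.15 = 6.97
r_t = 0.88 × 9.89 + 0.12 × 6.97 = 8.7032 + 0.8364 = 9.54

9.54%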